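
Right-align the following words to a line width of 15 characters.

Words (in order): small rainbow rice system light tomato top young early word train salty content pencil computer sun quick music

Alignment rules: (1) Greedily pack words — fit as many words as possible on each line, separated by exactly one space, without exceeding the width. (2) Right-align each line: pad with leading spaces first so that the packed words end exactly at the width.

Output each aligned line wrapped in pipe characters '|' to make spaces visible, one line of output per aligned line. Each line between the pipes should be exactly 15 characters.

Line 1: ['small', 'rainbow'] (min_width=13, slack=2)
Line 2: ['rice', 'system'] (min_width=11, slack=4)
Line 3: ['light', 'tomato'] (min_width=12, slack=3)
Line 4: ['top', 'young', 'early'] (min_width=15, slack=0)
Line 5: ['word', 'train'] (min_width=10, slack=5)
Line 6: ['salty', 'content'] (min_width=13, slack=2)
Line 7: ['pencil', 'computer'] (min_width=15, slack=0)
Line 8: ['sun', 'quick', 'music'] (min_width=15, slack=0)

Answer: |  small rainbow|
|    rice system|
|   light tomato|
|top young early|
|     word train|
|  salty content|
|pencil computer|
|sun quick music|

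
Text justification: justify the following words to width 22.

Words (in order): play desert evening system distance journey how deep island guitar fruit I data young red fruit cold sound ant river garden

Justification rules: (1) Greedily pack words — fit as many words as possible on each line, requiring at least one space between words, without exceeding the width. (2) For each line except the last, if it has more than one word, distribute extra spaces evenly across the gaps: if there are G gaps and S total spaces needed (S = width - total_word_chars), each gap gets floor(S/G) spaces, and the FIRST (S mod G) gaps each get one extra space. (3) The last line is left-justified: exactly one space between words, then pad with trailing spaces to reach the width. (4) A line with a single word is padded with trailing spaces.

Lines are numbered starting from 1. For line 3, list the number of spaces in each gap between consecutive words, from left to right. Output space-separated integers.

Line 1: ['play', 'desert', 'evening'] (min_width=19, slack=3)
Line 2: ['system', 'distance'] (min_width=15, slack=7)
Line 3: ['journey', 'how', 'deep'] (min_width=16, slack=6)
Line 4: ['island', 'guitar', 'fruit', 'I'] (min_width=21, slack=1)
Line 5: ['data', 'young', 'red', 'fruit'] (min_width=20, slack=2)
Line 6: ['cold', 'sound', 'ant', 'river'] (min_width=20, slack=2)
Line 7: ['garden'] (min_width=6, slack=16)

Answer: 4 4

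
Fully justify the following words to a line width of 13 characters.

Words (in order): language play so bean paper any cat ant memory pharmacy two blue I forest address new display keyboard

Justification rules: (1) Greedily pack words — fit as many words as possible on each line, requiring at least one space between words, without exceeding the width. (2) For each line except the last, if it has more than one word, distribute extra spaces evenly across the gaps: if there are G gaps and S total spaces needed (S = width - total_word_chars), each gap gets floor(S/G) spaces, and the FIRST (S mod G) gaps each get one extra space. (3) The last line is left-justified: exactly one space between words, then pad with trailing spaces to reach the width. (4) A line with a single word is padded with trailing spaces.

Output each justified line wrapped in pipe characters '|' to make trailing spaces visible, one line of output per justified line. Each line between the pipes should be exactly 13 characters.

Line 1: ['language', 'play'] (min_width=13, slack=0)
Line 2: ['so', 'bean', 'paper'] (min_width=13, slack=0)
Line 3: ['any', 'cat', 'ant'] (min_width=11, slack=2)
Line 4: ['memory'] (min_width=6, slack=7)
Line 5: ['pharmacy', 'two'] (min_width=12, slack=1)
Line 6: ['blue', 'I', 'forest'] (min_width=13, slack=0)
Line 7: ['address', 'new'] (min_width=11, slack=2)
Line 8: ['display'] (min_width=7, slack=6)
Line 9: ['keyboard'] (min_width=8, slack=5)

Answer: |language play|
|so bean paper|
|any  cat  ant|
|memory       |
|pharmacy  two|
|blue I forest|
|address   new|
|display      |
|keyboard     |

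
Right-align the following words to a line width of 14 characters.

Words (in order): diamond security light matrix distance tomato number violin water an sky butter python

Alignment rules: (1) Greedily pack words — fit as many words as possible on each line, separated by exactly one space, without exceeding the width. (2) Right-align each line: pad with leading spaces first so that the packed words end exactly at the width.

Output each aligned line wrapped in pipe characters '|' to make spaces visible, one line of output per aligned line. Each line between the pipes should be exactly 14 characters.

Answer: |       diamond|
|security light|
|        matrix|
|      distance|
| tomato number|
|  violin water|
| an sky butter|
|        python|

Derivation:
Line 1: ['diamond'] (min_width=7, slack=7)
Line 2: ['security', 'light'] (min_width=14, slack=0)
Line 3: ['matrix'] (min_width=6, slack=8)
Line 4: ['distance'] (min_width=8, slack=6)
Line 5: ['tomato', 'number'] (min_width=13, slack=1)
Line 6: ['violin', 'water'] (min_width=12, slack=2)
Line 7: ['an', 'sky', 'butter'] (min_width=13, slack=1)
Line 8: ['python'] (min_width=6, slack=8)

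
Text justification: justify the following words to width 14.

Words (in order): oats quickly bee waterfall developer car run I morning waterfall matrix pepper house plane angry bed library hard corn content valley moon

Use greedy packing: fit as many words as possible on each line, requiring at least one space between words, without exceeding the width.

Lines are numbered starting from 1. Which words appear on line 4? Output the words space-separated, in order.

Answer: run I morning

Derivation:
Line 1: ['oats', 'quickly'] (min_width=12, slack=2)
Line 2: ['bee', 'waterfall'] (min_width=13, slack=1)
Line 3: ['developer', 'car'] (min_width=13, slack=1)
Line 4: ['run', 'I', 'morning'] (min_width=13, slack=1)
Line 5: ['waterfall'] (min_width=9, slack=5)
Line 6: ['matrix', 'pepper'] (min_width=13, slack=1)
Line 7: ['house', 'plane'] (min_width=11, slack=3)
Line 8: ['angry', 'bed'] (min_width=9, slack=5)
Line 9: ['library', 'hard'] (min_width=12, slack=2)
Line 10: ['corn', 'content'] (min_width=12, slack=2)
Line 11: ['valley', 'moon'] (min_width=11, slack=3)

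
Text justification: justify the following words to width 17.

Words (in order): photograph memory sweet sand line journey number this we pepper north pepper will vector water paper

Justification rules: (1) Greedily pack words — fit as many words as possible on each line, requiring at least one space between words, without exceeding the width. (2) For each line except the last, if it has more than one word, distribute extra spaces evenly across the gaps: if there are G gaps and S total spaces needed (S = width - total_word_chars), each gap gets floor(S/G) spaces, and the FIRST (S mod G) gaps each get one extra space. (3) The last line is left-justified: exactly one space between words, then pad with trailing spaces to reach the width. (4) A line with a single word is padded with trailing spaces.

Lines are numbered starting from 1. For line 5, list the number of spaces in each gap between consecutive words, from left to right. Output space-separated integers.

Line 1: ['photograph', 'memory'] (min_width=17, slack=0)
Line 2: ['sweet', 'sand', 'line'] (min_width=15, slack=2)
Line 3: ['journey', 'number'] (min_width=14, slack=3)
Line 4: ['this', 'we', 'pepper'] (min_width=14, slack=3)
Line 5: ['north', 'pepper', 'will'] (min_width=17, slack=0)
Line 6: ['vector', 'water'] (min_width=12, slack=5)
Line 7: ['paper'] (min_width=5, slack=12)

Answer: 1 1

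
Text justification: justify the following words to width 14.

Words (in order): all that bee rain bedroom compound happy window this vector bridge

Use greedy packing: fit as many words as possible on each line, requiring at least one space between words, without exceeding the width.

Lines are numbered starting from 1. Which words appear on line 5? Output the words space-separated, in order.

Answer: vector bridge

Derivation:
Line 1: ['all', 'that', 'bee'] (min_width=12, slack=2)
Line 2: ['rain', 'bedroom'] (min_width=12, slack=2)
Line 3: ['compound', 'happy'] (min_width=14, slack=0)
Line 4: ['window', 'this'] (min_width=11, slack=3)
Line 5: ['vector', 'bridge'] (min_width=13, slack=1)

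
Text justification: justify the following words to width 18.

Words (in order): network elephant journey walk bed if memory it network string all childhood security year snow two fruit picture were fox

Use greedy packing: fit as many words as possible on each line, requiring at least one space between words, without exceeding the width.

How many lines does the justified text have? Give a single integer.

Line 1: ['network', 'elephant'] (min_width=16, slack=2)
Line 2: ['journey', 'walk', 'bed'] (min_width=16, slack=2)
Line 3: ['if', 'memory', 'it'] (min_width=12, slack=6)
Line 4: ['network', 'string', 'all'] (min_width=18, slack=0)
Line 5: ['childhood', 'security'] (min_width=18, slack=0)
Line 6: ['year', 'snow', 'two'] (min_width=13, slack=5)
Line 7: ['fruit', 'picture', 'were'] (min_width=18, slack=0)
Line 8: ['fox'] (min_width=3, slack=15)
Total lines: 8

Answer: 8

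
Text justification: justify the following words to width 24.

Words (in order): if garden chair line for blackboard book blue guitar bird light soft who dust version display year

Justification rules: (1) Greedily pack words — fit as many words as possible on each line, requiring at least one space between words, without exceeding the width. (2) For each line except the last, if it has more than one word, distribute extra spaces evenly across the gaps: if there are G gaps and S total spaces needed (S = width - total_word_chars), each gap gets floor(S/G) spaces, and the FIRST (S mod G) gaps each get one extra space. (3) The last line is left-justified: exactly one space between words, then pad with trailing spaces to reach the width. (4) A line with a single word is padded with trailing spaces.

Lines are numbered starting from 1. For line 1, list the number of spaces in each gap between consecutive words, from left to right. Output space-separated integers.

Answer: 1 1 1 1

Derivation:
Line 1: ['if', 'garden', 'chair', 'line', 'for'] (min_width=24, slack=0)
Line 2: ['blackboard', 'book', 'blue'] (min_width=20, slack=4)
Line 3: ['guitar', 'bird', 'light', 'soft'] (min_width=22, slack=2)
Line 4: ['who', 'dust', 'version', 'display'] (min_width=24, slack=0)
Line 5: ['year'] (min_width=4, slack=20)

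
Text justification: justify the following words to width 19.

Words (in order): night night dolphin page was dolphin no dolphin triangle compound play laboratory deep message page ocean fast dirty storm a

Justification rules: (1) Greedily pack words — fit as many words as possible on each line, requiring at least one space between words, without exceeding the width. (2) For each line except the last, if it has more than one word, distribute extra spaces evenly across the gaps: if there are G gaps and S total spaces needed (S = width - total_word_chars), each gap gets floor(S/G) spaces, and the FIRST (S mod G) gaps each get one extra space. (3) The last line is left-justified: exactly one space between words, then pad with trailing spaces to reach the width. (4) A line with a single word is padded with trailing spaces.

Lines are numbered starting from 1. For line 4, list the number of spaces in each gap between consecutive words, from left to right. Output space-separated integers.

Answer: 7

Derivation:
Line 1: ['night', 'night', 'dolphin'] (min_width=19, slack=0)
Line 2: ['page', 'was', 'dolphin', 'no'] (min_width=19, slack=0)
Line 3: ['dolphin', 'triangle'] (min_width=16, slack=3)
Line 4: ['compound', 'play'] (min_width=13, slack=6)
Line 5: ['laboratory', 'deep'] (min_width=15, slack=4)
Line 6: ['message', 'page', 'ocean'] (min_width=18, slack=1)
Line 7: ['fast', 'dirty', 'storm', 'a'] (min_width=18, slack=1)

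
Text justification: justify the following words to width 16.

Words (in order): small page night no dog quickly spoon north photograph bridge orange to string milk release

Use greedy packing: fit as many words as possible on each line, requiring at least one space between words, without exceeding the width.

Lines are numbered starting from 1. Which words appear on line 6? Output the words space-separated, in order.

Line 1: ['small', 'page', 'night'] (min_width=16, slack=0)
Line 2: ['no', 'dog', 'quickly'] (min_width=14, slack=2)
Line 3: ['spoon', 'north'] (min_width=11, slack=5)
Line 4: ['photograph'] (min_width=10, slack=6)
Line 5: ['bridge', 'orange', 'to'] (min_width=16, slack=0)
Line 6: ['string', 'milk'] (min_width=11, slack=5)
Line 7: ['release'] (min_width=7, slack=9)

Answer: string milk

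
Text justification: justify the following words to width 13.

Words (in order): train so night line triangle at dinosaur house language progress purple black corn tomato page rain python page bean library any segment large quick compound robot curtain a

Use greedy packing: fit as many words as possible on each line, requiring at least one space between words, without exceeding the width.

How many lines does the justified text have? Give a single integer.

Answer: 17

Derivation:
Line 1: ['train', 'so'] (min_width=8, slack=5)
Line 2: ['night', 'line'] (min_width=10, slack=3)
Line 3: ['triangle', 'at'] (min_width=11, slack=2)
Line 4: ['dinosaur'] (min_width=8, slack=5)
Line 5: ['house'] (min_width=5, slack=8)
Line 6: ['language'] (min_width=8, slack=5)
Line 7: ['progress'] (min_width=8, slack=5)
Line 8: ['purple', 'black'] (min_width=12, slack=1)
Line 9: ['corn', 'tomato'] (min_width=11, slack=2)
Line 10: ['page', 'rain'] (min_width=9, slack=4)
Line 11: ['python', 'page'] (min_width=11, slack=2)
Line 12: ['bean', 'library'] (min_width=12, slack=1)
Line 13: ['any', 'segment'] (min_width=11, slack=2)
Line 14: ['large', 'quick'] (min_width=11, slack=2)
Line 15: ['compound'] (min_width=8, slack=5)
Line 16: ['robot', 'curtain'] (min_width=13, slack=0)
Line 17: ['a'] (min_width=1, slack=12)
Total lines: 17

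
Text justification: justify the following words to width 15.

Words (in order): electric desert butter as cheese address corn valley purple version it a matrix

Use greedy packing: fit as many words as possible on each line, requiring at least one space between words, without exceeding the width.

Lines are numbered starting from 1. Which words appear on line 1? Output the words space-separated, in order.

Line 1: ['electric', 'desert'] (min_width=15, slack=0)
Line 2: ['butter', 'as'] (min_width=9, slack=6)
Line 3: ['cheese', 'address'] (min_width=14, slack=1)
Line 4: ['corn', 'valley'] (min_width=11, slack=4)
Line 5: ['purple', 'version'] (min_width=14, slack=1)
Line 6: ['it', 'a', 'matrix'] (min_width=11, slack=4)

Answer: electric desert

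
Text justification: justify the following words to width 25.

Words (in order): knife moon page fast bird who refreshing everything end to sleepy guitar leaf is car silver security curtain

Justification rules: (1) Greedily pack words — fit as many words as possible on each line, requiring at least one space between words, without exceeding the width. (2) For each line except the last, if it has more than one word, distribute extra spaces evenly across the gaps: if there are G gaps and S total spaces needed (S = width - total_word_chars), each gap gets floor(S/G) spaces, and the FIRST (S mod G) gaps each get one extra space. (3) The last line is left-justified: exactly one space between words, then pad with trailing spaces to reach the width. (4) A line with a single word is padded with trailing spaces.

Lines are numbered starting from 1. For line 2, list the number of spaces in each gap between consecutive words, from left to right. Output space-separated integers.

Answer: 1 1

Derivation:
Line 1: ['knife', 'moon', 'page', 'fast', 'bird'] (min_width=25, slack=0)
Line 2: ['who', 'refreshing', 'everything'] (min_width=25, slack=0)
Line 3: ['end', 'to', 'sleepy', 'guitar', 'leaf'] (min_width=25, slack=0)
Line 4: ['is', 'car', 'silver', 'security'] (min_width=22, slack=3)
Line 5: ['curtain'] (min_width=7, slack=18)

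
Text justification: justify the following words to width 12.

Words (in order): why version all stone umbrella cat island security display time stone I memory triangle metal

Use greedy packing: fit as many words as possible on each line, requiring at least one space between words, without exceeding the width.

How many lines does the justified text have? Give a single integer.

Answer: 10

Derivation:
Line 1: ['why', 'version'] (min_width=11, slack=1)
Line 2: ['all', 'stone'] (min_width=9, slack=3)
Line 3: ['umbrella', 'cat'] (min_width=12, slack=0)
Line 4: ['island'] (min_width=6, slack=6)
Line 5: ['security'] (min_width=8, slack=4)
Line 6: ['display', 'time'] (min_width=12, slack=0)
Line 7: ['stone', 'I'] (min_width=7, slack=5)
Line 8: ['memory'] (min_width=6, slack=6)
Line 9: ['triangle'] (min_width=8, slack=4)
Line 10: ['metal'] (min_width=5, slack=7)
Total lines: 10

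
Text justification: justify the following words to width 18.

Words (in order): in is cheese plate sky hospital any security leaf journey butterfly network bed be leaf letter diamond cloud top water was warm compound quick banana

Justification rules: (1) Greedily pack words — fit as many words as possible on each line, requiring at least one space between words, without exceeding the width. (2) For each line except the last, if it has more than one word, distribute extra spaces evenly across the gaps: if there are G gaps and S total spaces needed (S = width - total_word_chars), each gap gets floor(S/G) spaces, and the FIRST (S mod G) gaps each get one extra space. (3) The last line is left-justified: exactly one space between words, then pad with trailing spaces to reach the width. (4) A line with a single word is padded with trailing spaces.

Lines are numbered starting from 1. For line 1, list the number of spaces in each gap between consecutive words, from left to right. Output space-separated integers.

Answer: 1 1 1

Derivation:
Line 1: ['in', 'is', 'cheese', 'plate'] (min_width=18, slack=0)
Line 2: ['sky', 'hospital', 'any'] (min_width=16, slack=2)
Line 3: ['security', 'leaf'] (min_width=13, slack=5)
Line 4: ['journey', 'butterfly'] (min_width=17, slack=1)
Line 5: ['network', 'bed', 'be'] (min_width=14, slack=4)
Line 6: ['leaf', 'letter'] (min_width=11, slack=7)
Line 7: ['diamond', 'cloud', 'top'] (min_width=17, slack=1)
Line 8: ['water', 'was', 'warm'] (min_width=14, slack=4)
Line 9: ['compound', 'quick'] (min_width=14, slack=4)
Line 10: ['banana'] (min_width=6, slack=12)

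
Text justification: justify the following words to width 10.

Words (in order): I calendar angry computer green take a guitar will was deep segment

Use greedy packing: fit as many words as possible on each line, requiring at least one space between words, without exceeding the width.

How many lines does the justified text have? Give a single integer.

Line 1: ['I', 'calendar'] (min_width=10, slack=0)
Line 2: ['angry'] (min_width=5, slack=5)
Line 3: ['computer'] (min_width=8, slack=2)
Line 4: ['green', 'take'] (min_width=10, slack=0)
Line 5: ['a', 'guitar'] (min_width=8, slack=2)
Line 6: ['will', 'was'] (min_width=8, slack=2)
Line 7: ['deep'] (min_width=4, slack=6)
Line 8: ['segment'] (min_width=7, slack=3)
Total lines: 8

Answer: 8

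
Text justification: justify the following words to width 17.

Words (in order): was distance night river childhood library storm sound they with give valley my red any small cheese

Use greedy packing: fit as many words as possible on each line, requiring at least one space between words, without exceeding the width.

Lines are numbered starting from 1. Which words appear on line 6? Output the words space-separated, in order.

Answer: my red any small

Derivation:
Line 1: ['was', 'distance'] (min_width=12, slack=5)
Line 2: ['night', 'river'] (min_width=11, slack=6)
Line 3: ['childhood', 'library'] (min_width=17, slack=0)
Line 4: ['storm', 'sound', 'they'] (min_width=16, slack=1)
Line 5: ['with', 'give', 'valley'] (min_width=16, slack=1)
Line 6: ['my', 'red', 'any', 'small'] (min_width=16, slack=1)
Line 7: ['cheese'] (min_width=6, slack=11)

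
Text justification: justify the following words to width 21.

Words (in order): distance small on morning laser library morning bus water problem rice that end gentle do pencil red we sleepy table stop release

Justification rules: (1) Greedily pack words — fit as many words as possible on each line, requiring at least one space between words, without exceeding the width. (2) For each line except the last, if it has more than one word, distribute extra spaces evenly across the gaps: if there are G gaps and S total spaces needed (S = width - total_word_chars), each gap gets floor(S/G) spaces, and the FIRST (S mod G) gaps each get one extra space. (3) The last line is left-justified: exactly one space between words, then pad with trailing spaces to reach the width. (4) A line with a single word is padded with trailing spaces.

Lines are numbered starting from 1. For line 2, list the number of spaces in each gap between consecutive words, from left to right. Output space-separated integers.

Answer: 1 1

Derivation:
Line 1: ['distance', 'small', 'on'] (min_width=17, slack=4)
Line 2: ['morning', 'laser', 'library'] (min_width=21, slack=0)
Line 3: ['morning', 'bus', 'water'] (min_width=17, slack=4)
Line 4: ['problem', 'rice', 'that', 'end'] (min_width=21, slack=0)
Line 5: ['gentle', 'do', 'pencil', 'red'] (min_width=20, slack=1)
Line 6: ['we', 'sleepy', 'table', 'stop'] (min_width=20, slack=1)
Line 7: ['release'] (min_width=7, slack=14)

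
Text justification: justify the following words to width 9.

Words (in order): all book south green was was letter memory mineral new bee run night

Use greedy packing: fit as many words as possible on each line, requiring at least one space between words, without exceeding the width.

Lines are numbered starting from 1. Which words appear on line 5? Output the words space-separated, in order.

Answer: letter

Derivation:
Line 1: ['all', 'book'] (min_width=8, slack=1)
Line 2: ['south'] (min_width=5, slack=4)
Line 3: ['green', 'was'] (min_width=9, slack=0)
Line 4: ['was'] (min_width=3, slack=6)
Line 5: ['letter'] (min_width=6, slack=3)
Line 6: ['memory'] (min_width=6, slack=3)
Line 7: ['mineral'] (min_width=7, slack=2)
Line 8: ['new', 'bee'] (min_width=7, slack=2)
Line 9: ['run', 'night'] (min_width=9, slack=0)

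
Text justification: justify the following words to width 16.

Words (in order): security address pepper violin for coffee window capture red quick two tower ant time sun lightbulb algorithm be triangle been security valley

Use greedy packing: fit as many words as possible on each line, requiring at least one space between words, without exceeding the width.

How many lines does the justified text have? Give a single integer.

Answer: 10

Derivation:
Line 1: ['security', 'address'] (min_width=16, slack=0)
Line 2: ['pepper', 'violin'] (min_width=13, slack=3)
Line 3: ['for', 'coffee'] (min_width=10, slack=6)
Line 4: ['window', 'capture'] (min_width=14, slack=2)
Line 5: ['red', 'quick', 'two'] (min_width=13, slack=3)
Line 6: ['tower', 'ant', 'time'] (min_width=14, slack=2)
Line 7: ['sun', 'lightbulb'] (min_width=13, slack=3)
Line 8: ['algorithm', 'be'] (min_width=12, slack=4)
Line 9: ['triangle', 'been'] (min_width=13, slack=3)
Line 10: ['security', 'valley'] (min_width=15, slack=1)
Total lines: 10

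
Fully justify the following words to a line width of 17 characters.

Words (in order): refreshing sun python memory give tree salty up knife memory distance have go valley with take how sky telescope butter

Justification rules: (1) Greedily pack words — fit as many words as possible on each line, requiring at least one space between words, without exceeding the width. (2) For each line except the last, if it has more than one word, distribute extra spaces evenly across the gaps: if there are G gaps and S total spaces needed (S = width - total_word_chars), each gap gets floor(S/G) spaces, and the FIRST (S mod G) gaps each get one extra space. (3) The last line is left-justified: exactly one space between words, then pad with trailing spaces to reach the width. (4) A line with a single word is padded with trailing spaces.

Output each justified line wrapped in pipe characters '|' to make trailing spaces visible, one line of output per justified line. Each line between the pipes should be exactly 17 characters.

Answer: |refreshing    sun|
|python     memory|
|give  tree  salty|
|up  knife  memory|
|distance  have go|
|valley  with take|
|how sky telescope|
|butter           |

Derivation:
Line 1: ['refreshing', 'sun'] (min_width=14, slack=3)
Line 2: ['python', 'memory'] (min_width=13, slack=4)
Line 3: ['give', 'tree', 'salty'] (min_width=15, slack=2)
Line 4: ['up', 'knife', 'memory'] (min_width=15, slack=2)
Line 5: ['distance', 'have', 'go'] (min_width=16, slack=1)
Line 6: ['valley', 'with', 'take'] (min_width=16, slack=1)
Line 7: ['how', 'sky', 'telescope'] (min_width=17, slack=0)
Line 8: ['butter'] (min_width=6, slack=11)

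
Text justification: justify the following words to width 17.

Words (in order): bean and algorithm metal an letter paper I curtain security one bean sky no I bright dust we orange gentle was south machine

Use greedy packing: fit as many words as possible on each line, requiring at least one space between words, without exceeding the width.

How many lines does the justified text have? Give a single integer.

Answer: 8

Derivation:
Line 1: ['bean', 'and'] (min_width=8, slack=9)
Line 2: ['algorithm', 'metal'] (min_width=15, slack=2)
Line 3: ['an', 'letter', 'paper', 'I'] (min_width=17, slack=0)
Line 4: ['curtain', 'security'] (min_width=16, slack=1)
Line 5: ['one', 'bean', 'sky', 'no', 'I'] (min_width=17, slack=0)
Line 6: ['bright', 'dust', 'we'] (min_width=14, slack=3)
Line 7: ['orange', 'gentle', 'was'] (min_width=17, slack=0)
Line 8: ['south', 'machine'] (min_width=13, slack=4)
Total lines: 8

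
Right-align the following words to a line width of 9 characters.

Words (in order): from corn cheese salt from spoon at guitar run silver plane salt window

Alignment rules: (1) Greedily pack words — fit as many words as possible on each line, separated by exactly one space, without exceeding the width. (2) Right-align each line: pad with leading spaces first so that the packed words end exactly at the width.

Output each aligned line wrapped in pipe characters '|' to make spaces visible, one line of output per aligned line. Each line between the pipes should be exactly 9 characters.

Line 1: ['from', 'corn'] (min_width=9, slack=0)
Line 2: ['cheese'] (min_width=6, slack=3)
Line 3: ['salt', 'from'] (min_width=9, slack=0)
Line 4: ['spoon', 'at'] (min_width=8, slack=1)
Line 5: ['guitar'] (min_width=6, slack=3)
Line 6: ['run'] (min_width=3, slack=6)
Line 7: ['silver'] (min_width=6, slack=3)
Line 8: ['plane'] (min_width=5, slack=4)
Line 9: ['salt'] (min_width=4, slack=5)
Line 10: ['window'] (min_width=6, slack=3)

Answer: |from corn|
|   cheese|
|salt from|
| spoon at|
|   guitar|
|      run|
|   silver|
|    plane|
|     salt|
|   window|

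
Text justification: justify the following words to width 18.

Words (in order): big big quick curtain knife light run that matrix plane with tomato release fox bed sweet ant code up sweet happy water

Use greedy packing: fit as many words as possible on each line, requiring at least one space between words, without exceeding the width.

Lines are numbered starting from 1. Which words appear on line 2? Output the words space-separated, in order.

Line 1: ['big', 'big', 'quick'] (min_width=13, slack=5)
Line 2: ['curtain', 'knife'] (min_width=13, slack=5)
Line 3: ['light', 'run', 'that'] (min_width=14, slack=4)
Line 4: ['matrix', 'plane', 'with'] (min_width=17, slack=1)
Line 5: ['tomato', 'release', 'fox'] (min_width=18, slack=0)
Line 6: ['bed', 'sweet', 'ant', 'code'] (min_width=18, slack=0)
Line 7: ['up', 'sweet', 'happy'] (min_width=14, slack=4)
Line 8: ['water'] (min_width=5, slack=13)

Answer: curtain knife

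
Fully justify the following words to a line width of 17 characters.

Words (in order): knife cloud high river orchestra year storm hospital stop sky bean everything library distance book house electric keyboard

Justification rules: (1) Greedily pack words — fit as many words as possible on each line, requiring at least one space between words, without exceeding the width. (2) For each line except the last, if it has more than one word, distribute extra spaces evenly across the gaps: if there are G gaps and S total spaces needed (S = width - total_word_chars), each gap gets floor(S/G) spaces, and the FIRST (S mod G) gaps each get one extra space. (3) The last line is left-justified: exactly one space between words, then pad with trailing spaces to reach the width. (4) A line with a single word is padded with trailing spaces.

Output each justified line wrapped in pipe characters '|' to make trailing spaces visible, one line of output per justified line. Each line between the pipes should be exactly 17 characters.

Answer: |knife  cloud high|
|river   orchestra|
|year        storm|
|hospital stop sky|
|bean   everything|
|library  distance|
|book        house|
|electric keyboard|

Derivation:
Line 1: ['knife', 'cloud', 'high'] (min_width=16, slack=1)
Line 2: ['river', 'orchestra'] (min_width=15, slack=2)
Line 3: ['year', 'storm'] (min_width=10, slack=7)
Line 4: ['hospital', 'stop', 'sky'] (min_width=17, slack=0)
Line 5: ['bean', 'everything'] (min_width=15, slack=2)
Line 6: ['library', 'distance'] (min_width=16, slack=1)
Line 7: ['book', 'house'] (min_width=10, slack=7)
Line 8: ['electric', 'keyboard'] (min_width=17, slack=0)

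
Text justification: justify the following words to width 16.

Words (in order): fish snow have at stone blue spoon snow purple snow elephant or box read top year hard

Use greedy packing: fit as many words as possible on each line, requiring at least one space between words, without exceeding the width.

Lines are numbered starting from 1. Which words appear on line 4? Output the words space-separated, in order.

Answer: purple snow

Derivation:
Line 1: ['fish', 'snow', 'have'] (min_width=14, slack=2)
Line 2: ['at', 'stone', 'blue'] (min_width=13, slack=3)
Line 3: ['spoon', 'snow'] (min_width=10, slack=6)
Line 4: ['purple', 'snow'] (min_width=11, slack=5)
Line 5: ['elephant', 'or', 'box'] (min_width=15, slack=1)
Line 6: ['read', 'top', 'year'] (min_width=13, slack=3)
Line 7: ['hard'] (min_width=4, slack=12)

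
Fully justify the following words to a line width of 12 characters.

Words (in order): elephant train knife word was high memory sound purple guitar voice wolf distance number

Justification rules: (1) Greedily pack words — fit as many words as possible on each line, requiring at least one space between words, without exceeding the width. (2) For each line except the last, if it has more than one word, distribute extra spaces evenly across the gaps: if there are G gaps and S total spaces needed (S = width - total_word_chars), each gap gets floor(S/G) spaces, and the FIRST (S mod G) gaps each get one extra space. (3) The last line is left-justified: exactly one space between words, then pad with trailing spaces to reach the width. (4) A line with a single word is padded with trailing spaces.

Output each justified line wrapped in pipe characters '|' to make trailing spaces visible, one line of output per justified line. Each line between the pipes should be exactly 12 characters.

Answer: |elephant    |
|train  knife|
|word     was|
|high  memory|
|sound purple|
|guitar voice|
|wolf        |
|distance    |
|number      |

Derivation:
Line 1: ['elephant'] (min_width=8, slack=4)
Line 2: ['train', 'knife'] (min_width=11, slack=1)
Line 3: ['word', 'was'] (min_width=8, slack=4)
Line 4: ['high', 'memory'] (min_width=11, slack=1)
Line 5: ['sound', 'purple'] (min_width=12, slack=0)
Line 6: ['guitar', 'voice'] (min_width=12, slack=0)
Line 7: ['wolf'] (min_width=4, slack=8)
Line 8: ['distance'] (min_width=8, slack=4)
Line 9: ['number'] (min_width=6, slack=6)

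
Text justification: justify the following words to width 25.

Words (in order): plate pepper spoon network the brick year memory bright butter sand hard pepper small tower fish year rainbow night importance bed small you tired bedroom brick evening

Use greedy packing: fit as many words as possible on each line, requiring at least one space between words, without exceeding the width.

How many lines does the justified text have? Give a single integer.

Line 1: ['plate', 'pepper', 'spoon'] (min_width=18, slack=7)
Line 2: ['network', 'the', 'brick', 'year'] (min_width=22, slack=3)
Line 3: ['memory', 'bright', 'butter', 'sand'] (min_width=25, slack=0)
Line 4: ['hard', 'pepper', 'small', 'tower'] (min_width=23, slack=2)
Line 5: ['fish', 'year', 'rainbow', 'night'] (min_width=23, slack=2)
Line 6: ['importance', 'bed', 'small', 'you'] (min_width=24, slack=1)
Line 7: ['tired', 'bedroom', 'brick'] (min_width=19, slack=6)
Line 8: ['evening'] (min_width=7, slack=18)
Total lines: 8

Answer: 8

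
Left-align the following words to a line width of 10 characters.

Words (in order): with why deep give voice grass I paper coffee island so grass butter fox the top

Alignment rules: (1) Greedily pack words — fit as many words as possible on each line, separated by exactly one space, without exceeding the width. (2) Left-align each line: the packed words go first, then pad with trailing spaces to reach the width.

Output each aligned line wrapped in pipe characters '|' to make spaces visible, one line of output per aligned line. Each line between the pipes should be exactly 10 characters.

Answer: |with why  |
|deep give |
|voice     |
|grass I   |
|paper     |
|coffee    |
|island so |
|grass     |
|butter fox|
|the top   |

Derivation:
Line 1: ['with', 'why'] (min_width=8, slack=2)
Line 2: ['deep', 'give'] (min_width=9, slack=1)
Line 3: ['voice'] (min_width=5, slack=5)
Line 4: ['grass', 'I'] (min_width=7, slack=3)
Line 5: ['paper'] (min_width=5, slack=5)
Line 6: ['coffee'] (min_width=6, slack=4)
Line 7: ['island', 'so'] (min_width=9, slack=1)
Line 8: ['grass'] (min_width=5, slack=5)
Line 9: ['butter', 'fox'] (min_width=10, slack=0)
Line 10: ['the', 'top'] (min_width=7, slack=3)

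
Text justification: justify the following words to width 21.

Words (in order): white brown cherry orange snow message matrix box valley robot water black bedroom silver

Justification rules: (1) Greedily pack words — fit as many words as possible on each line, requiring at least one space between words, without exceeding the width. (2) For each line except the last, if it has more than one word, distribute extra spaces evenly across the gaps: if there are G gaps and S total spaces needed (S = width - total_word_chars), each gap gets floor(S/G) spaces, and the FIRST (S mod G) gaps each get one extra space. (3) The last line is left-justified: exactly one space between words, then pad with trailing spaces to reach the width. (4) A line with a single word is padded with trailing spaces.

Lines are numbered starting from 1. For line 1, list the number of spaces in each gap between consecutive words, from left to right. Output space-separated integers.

Answer: 3 2

Derivation:
Line 1: ['white', 'brown', 'cherry'] (min_width=18, slack=3)
Line 2: ['orange', 'snow', 'message'] (min_width=19, slack=2)
Line 3: ['matrix', 'box', 'valley'] (min_width=17, slack=4)
Line 4: ['robot', 'water', 'black'] (min_width=17, slack=4)
Line 5: ['bedroom', 'silver'] (min_width=14, slack=7)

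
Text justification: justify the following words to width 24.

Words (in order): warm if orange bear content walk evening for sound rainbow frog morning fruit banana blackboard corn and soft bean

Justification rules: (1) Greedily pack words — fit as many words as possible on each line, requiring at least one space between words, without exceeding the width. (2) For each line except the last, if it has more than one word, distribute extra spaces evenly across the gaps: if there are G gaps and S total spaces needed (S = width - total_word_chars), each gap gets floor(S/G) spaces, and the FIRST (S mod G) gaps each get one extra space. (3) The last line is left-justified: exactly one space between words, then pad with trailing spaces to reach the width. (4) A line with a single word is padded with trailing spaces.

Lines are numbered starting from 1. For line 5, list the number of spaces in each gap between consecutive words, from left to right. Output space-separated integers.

Answer: 1 1 1

Derivation:
Line 1: ['warm', 'if', 'orange', 'bear'] (min_width=19, slack=5)
Line 2: ['content', 'walk', 'evening', 'for'] (min_width=24, slack=0)
Line 3: ['sound', 'rainbow', 'frog'] (min_width=18, slack=6)
Line 4: ['morning', 'fruit', 'banana'] (min_width=20, slack=4)
Line 5: ['blackboard', 'corn', 'and', 'soft'] (min_width=24, slack=0)
Line 6: ['bean'] (min_width=4, slack=20)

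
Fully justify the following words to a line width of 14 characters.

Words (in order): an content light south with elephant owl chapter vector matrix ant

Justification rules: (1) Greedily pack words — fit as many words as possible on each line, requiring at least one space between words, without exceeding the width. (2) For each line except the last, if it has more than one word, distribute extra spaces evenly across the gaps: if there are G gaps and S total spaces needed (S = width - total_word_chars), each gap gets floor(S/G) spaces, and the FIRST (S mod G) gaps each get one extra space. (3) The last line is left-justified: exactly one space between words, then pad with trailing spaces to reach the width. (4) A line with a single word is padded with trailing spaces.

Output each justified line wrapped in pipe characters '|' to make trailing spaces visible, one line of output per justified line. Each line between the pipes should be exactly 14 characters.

Line 1: ['an', 'content'] (min_width=10, slack=4)
Line 2: ['light', 'south'] (min_width=11, slack=3)
Line 3: ['with', 'elephant'] (min_width=13, slack=1)
Line 4: ['owl', 'chapter'] (min_width=11, slack=3)
Line 5: ['vector', 'matrix'] (min_width=13, slack=1)
Line 6: ['ant'] (min_width=3, slack=11)

Answer: |an     content|
|light    south|
|with  elephant|
|owl    chapter|
|vector  matrix|
|ant           |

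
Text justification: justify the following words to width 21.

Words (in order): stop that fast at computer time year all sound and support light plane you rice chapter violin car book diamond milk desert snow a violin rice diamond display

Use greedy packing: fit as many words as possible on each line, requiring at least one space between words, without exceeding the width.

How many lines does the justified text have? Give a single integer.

Line 1: ['stop', 'that', 'fast', 'at'] (min_width=17, slack=4)
Line 2: ['computer', 'time', 'year'] (min_width=18, slack=3)
Line 3: ['all', 'sound', 'and', 'support'] (min_width=21, slack=0)
Line 4: ['light', 'plane', 'you', 'rice'] (min_width=20, slack=1)
Line 5: ['chapter', 'violin', 'car'] (min_width=18, slack=3)
Line 6: ['book', 'diamond', 'milk'] (min_width=17, slack=4)
Line 7: ['desert', 'snow', 'a', 'violin'] (min_width=20, slack=1)
Line 8: ['rice', 'diamond', 'display'] (min_width=20, slack=1)
Total lines: 8

Answer: 8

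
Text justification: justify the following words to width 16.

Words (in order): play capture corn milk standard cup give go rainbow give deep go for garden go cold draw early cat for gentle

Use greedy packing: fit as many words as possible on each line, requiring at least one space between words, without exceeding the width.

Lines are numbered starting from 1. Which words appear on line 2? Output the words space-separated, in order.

Line 1: ['play', 'capture'] (min_width=12, slack=4)
Line 2: ['corn', 'milk'] (min_width=9, slack=7)
Line 3: ['standard', 'cup'] (min_width=12, slack=4)
Line 4: ['give', 'go', 'rainbow'] (min_width=15, slack=1)
Line 5: ['give', 'deep', 'go', 'for'] (min_width=16, slack=0)
Line 6: ['garden', 'go', 'cold'] (min_width=14, slack=2)
Line 7: ['draw', 'early', 'cat'] (min_width=14, slack=2)
Line 8: ['for', 'gentle'] (min_width=10, slack=6)

Answer: corn milk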